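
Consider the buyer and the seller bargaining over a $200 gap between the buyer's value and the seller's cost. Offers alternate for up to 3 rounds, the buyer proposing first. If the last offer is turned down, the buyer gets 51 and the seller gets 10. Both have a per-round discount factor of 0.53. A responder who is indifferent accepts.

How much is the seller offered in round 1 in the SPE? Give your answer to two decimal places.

52.63

Round 3 (the buyer proposes): the seller gets 10 if talks fail, so the buyer offers 10 and keeps 190.
Round 2 (the seller proposes): the buyer can get 190 next round, worth 0.53 × 190 = 100.7 now, so the seller offers 100.7, keeping 99.3.
Round 1 (the buyer proposes): the seller can get 99.3 next round, worth 0.53 × 99.3 = 52.629 now. The buyer offers 52.629 and keeps 200 − 52.629 = 147.371.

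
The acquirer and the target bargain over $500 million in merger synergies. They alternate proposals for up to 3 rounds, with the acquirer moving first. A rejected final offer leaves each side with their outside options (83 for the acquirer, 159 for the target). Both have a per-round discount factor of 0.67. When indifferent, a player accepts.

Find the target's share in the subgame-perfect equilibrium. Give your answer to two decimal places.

Round 3 (the acquirer proposes): the target gets 159 if talks fail, so the acquirer offers 159 and keeps 341.
Round 2 (the target proposes): the acquirer can get 341 next round, worth 0.67 × 341 = 228.47 now, so the target offers 228.47, keeping 271.53.
Round 1 (the acquirer proposes): the target can get 271.53 next round, worth 0.67 × 271.53 = 181.9251 now. The acquirer offers 181.9251 and keeps 500 − 181.9251 = 318.0749.

181.93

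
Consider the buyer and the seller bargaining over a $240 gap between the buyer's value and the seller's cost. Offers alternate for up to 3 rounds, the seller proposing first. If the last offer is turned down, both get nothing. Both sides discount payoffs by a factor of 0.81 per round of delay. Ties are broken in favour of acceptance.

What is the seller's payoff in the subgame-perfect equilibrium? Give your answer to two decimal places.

203.06

Round 3 (the seller proposes): the buyer will accept anything ≥ 0, so the seller offers 0 and keeps 240.
Round 2 (the buyer proposes): the seller can get 240 next round, worth 0.81 × 240 = 194.4 now, so the buyer offers 194.4, keeping 45.6.
Round 1 (the seller proposes): the buyer can get 45.6 next round, worth 0.81 × 45.6 = 36.936 now; the seller offers that and keeps 203.064.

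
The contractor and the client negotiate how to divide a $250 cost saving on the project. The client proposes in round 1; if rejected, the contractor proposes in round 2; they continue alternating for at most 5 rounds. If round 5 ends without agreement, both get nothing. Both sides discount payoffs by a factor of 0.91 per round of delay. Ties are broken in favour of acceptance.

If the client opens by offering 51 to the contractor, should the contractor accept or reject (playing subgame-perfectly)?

Accept

Round 5 (the client proposes): rejection yields 0 for the contractor; the client offers 0 and keeps 250.
Round 4 (the contractor proposes): the client can get 250 next round, worth 0.91 × 250 = 227.5 now. The contractor offers 227.5 and keeps 250 − 227.5 = 22.5.
Round 3 (the client proposes): the contractor can get 22.5 next round, worth 0.91 × 22.5 = 20.475 now; the client offers that and keeps 229.525.
Round 2 (the contractor proposes): the client can get 229.525 next round, worth 0.91 × 229.525 = 208.86775 now; the contractor offers that and keeps 41.13225.
So by rejecting in round 1, the contractor gets 41.13225 next round, worth 0.91 × 41.13225 = 37.4303475 now.
Offer 51 ≥ 37.4303475, so the contractor accepts.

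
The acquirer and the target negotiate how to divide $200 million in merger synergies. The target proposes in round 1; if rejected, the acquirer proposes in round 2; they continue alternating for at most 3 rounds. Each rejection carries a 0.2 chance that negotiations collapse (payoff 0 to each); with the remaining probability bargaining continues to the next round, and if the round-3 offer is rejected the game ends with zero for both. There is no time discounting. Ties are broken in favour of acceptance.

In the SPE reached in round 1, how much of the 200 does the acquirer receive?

32

Round 3 (the target proposes): the acquirer will accept anything ≥ 0, so the target offers 0 and keeps 200.
Round 2 (the acquirer proposes): rejecting gives the target an expected 0.8 × 200 = 160. The acquirer offers 160 and keeps 200 − 160 = 40.
Round 1 (the target proposes): rejecting gives the acquirer an expected 0.8 × 40 = 32. The target offers 32 and keeps 200 − 32 = 168.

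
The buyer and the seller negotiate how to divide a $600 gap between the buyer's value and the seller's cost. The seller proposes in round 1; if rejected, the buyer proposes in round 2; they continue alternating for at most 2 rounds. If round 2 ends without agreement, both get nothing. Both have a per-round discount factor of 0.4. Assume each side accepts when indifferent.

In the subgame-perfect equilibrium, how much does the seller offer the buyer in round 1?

240

Solve by backward induction from round 2.
Round 2 (the buyer proposes): rejection yields 0 for the seller; the buyer offers 0 and keeps 600.
Round 1 (the seller proposes): the buyer can get 600 next round, worth 0.4 × 600 = 240 now, so the seller offers 240, keeping 360.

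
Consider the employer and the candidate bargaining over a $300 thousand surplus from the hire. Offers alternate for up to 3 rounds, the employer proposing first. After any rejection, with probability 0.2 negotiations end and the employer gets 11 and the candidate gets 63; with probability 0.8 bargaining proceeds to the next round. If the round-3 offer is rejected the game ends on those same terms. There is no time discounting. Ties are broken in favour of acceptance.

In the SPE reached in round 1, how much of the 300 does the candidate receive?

By backward induction:
Round 3 (the employer proposes): the candidate gets 63 if talks fail, so the employer offers 63 and keeps 237.
Round 2 (the candidate proposes): rejecting gives the employer an expected 0.8 × 237 + 0.2 × 11 = 191.8. The candidate offers 191.8 and keeps 300 − 191.8 = 108.2.
Round 1 (the employer proposes): rejecting gives the candidate an expected 0.8 × 108.2 + 0.2 × 63 = 99.16; the employer offers that and keeps 200.84.

99.16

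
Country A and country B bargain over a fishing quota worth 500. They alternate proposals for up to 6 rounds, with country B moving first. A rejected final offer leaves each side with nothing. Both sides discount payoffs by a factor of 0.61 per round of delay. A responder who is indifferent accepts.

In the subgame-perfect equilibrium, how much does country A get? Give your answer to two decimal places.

Round 6 (country A proposes): rejection yields 0 for country B; country A offers 0 and keeps 500.
Round 5 (country B proposes): country A can get 500 next round, worth 0.61 × 500 = 305 now. Country B offers 305 and keeps 500 − 305 = 195.
Round 4 (country A proposes): country B can get 195 next round, worth 0.61 × 195 = 118.95 now. Country A offers 118.95 and keeps 500 − 118.95 = 381.05.
Round 3 (country B proposes): country A can get 381.05 next round, worth 0.61 × 381.05 = 232.4405 now. Country B offers 232.4405 and keeps 500 − 232.4405 = 267.5595.
Round 2 (country A proposes): country B can get 267.5595 next round, worth 0.61 × 267.5595 = 163.211295 now; country A offers that and keeps 336.788705.
Round 1 (country B proposes): country A can get 336.788705 next round, worth 0.61 × 336.788705 = 205.44111005 now. Country B offers 205.44111005 and keeps 500 − 205.44111005 = 294.55888995.

205.44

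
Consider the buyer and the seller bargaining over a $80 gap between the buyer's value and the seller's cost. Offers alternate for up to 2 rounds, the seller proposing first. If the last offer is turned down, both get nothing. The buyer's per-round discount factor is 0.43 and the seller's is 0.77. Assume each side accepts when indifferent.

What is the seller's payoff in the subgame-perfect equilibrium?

45.6

Round 2 (the buyer proposes): the seller will accept anything ≥ 0, so the buyer offers 0 and keeps 80.
Round 1 (the seller proposes): the buyer can get 80 next round, worth 0.43 × 80 = 34.4 now. The seller offers 34.4 and keeps 80 − 34.4 = 45.6.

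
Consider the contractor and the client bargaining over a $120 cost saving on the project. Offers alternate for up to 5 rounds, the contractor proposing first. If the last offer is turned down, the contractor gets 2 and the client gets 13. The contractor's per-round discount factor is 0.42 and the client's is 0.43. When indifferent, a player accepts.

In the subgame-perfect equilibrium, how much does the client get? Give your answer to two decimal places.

35.76

Solve by backward induction from round 5.
Round 5 (the contractor proposes): the client gets 13 if talks fail, so the contractor offers 13 and keeps 107.
Round 4 (the client proposes): the contractor can get 107 next round, worth 0.42 × 107 = 44.94 now. The client offers 44.94 and keeps 120 − 44.94 = 75.06.
Round 3 (the contractor proposes): the client can get 75.06 next round, worth 0.43 × 75.06 = 32.2758 now, so the contractor offers 32.2758, keeping 87.7242.
Round 2 (the client proposes): the contractor can get 87.7242 next round, worth 0.42 × 87.7242 = 36.844164 now. The client offers 36.844164 and keeps 120 − 36.844164 = 83.155836.
Round 1 (the contractor proposes): the client can get 83.155836 next round, worth 0.43 × 83.155836 = 35.75700948 now. The contractor offers 35.75700948 and keeps 120 − 35.75700948 = 84.24299052.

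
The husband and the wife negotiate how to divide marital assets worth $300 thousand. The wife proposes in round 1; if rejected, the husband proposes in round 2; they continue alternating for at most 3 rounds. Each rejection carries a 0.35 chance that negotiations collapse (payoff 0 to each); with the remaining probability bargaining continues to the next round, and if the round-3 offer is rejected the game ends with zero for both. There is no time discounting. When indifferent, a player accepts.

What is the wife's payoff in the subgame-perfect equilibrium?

By backward induction:
Round 3 (the wife proposes): the husband will accept anything ≥ 0, so the wife offers 0 and keeps 300.
Round 2 (the husband proposes): rejecting gives the wife an expected 0.65 × 300 = 195; the husband offers that and keeps 105.
Round 1 (the wife proposes): rejecting gives the husband an expected 0.65 × 105 = 68.25; the wife offers that and keeps 231.75.

231.75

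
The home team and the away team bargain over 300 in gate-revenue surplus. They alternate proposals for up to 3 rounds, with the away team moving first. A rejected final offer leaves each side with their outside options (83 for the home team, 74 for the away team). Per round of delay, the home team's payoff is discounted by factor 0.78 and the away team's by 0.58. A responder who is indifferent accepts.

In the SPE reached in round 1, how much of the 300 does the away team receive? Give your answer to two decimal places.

164.17

Work backward from the last round.
Round 3 (the away team proposes): the home team gets 83 if talks fail, so the away team offers 83 and keeps 217.
Round 2 (the home team proposes): the away team can get 217 next round, worth 0.58 × 217 = 125.86 now, so the home team offers 125.86, keeping 174.14.
Round 1 (the away team proposes): the home team can get 174.14 next round, worth 0.78 × 174.14 = 135.8292 now, so the away team offers 135.8292, keeping 164.1708.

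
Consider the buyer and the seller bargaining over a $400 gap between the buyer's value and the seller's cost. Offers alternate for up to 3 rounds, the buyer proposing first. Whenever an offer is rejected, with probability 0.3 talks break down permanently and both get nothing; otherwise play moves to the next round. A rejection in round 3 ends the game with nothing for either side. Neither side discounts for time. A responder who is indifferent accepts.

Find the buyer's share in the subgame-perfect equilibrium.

316

By backward induction:
Round 3 (the buyer proposes): rejection yields 0 for the seller; the buyer offers 0 and keeps 400.
Round 2 (the seller proposes): rejecting gives the buyer an expected 0.7 × 400 = 280. The seller offers 280 and keeps 400 − 280 = 120.
Round 1 (the buyer proposes): rejecting gives the seller an expected 0.7 × 120 = 84; the buyer offers that and keeps 316.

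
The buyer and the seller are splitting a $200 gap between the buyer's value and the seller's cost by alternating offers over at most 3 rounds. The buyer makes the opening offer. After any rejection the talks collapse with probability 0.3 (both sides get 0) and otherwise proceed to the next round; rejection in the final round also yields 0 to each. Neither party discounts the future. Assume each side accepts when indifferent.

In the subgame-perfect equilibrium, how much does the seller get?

Round 3 (the buyer proposes): the seller will accept anything ≥ 0, so the buyer offers 0 and keeps 200.
Round 2 (the seller proposes): rejecting gives the buyer an expected 0.7 × 200 = 140. The seller offers 140 and keeps 200 − 140 = 60.
Round 1 (the buyer proposes): rejecting gives the seller an expected 0.7 × 60 = 42; the buyer offers that and keeps 158.

42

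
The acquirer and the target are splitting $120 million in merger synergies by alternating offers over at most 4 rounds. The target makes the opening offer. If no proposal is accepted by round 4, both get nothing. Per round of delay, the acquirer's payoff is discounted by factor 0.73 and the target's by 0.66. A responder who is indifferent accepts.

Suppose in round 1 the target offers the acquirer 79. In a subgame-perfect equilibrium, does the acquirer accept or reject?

Round 4 (the acquirer proposes): the target will accept anything ≥ 0, so the acquirer offers 0 and keeps 120.
Round 3 (the target proposes): the acquirer can get 120 next round, worth 0.73 × 120 = 87.6 now, so the target offers 87.6, keeping 32.4.
Round 2 (the acquirer proposes): the target can get 32.4 next round, worth 0.66 × 32.4 = 21.384 now; the acquirer offers that and keeps 98.616.
So by rejecting in round 1, the acquirer gets 98.616 next round, worth 0.73 × 98.616 = 71.98968 now.
Offer 79 ≥ 71.98968, so the acquirer accepts.

Accept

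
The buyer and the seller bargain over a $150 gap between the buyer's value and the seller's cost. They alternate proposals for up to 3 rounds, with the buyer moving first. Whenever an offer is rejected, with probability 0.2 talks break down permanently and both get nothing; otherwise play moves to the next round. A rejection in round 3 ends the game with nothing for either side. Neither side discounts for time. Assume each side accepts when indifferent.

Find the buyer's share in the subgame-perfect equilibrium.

Round 3 (the buyer proposes): rejection yields 0 for the seller; the buyer offers 0 and keeps 150.
Round 2 (the seller proposes): rejecting gives the buyer an expected 0.8 × 150 = 120. The seller offers 120 and keeps 150 − 120 = 30.
Round 1 (the buyer proposes): rejecting gives the seller an expected 0.8 × 30 = 24; the buyer offers that and keeps 126.

126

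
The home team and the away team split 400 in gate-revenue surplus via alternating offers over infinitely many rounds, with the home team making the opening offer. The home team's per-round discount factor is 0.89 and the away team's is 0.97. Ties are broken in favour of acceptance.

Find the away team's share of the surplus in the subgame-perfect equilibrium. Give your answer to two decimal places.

In a stationary SPE each proposer offers the other exactly their discounted continuation value.
If the home team keeps x when proposing and the away team keeps y when proposing, then x = 400 − 0.97y and y = 400 − 0.89x.
Solving: x = 400(1 − 0.97) / (1 − 0.89·0.97) = 12 / 0.1367 ≈ 87.7835.
The away team gets 400 − 87.7835 ≈ 312.2165.

312.22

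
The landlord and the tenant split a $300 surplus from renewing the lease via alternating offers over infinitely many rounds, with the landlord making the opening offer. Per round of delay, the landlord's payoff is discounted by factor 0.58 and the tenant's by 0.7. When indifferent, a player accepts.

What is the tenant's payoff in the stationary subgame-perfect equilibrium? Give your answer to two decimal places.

When the landlord proposes, the tenant accepts any offer worth at least 0.7 times what the tenant would get by proposing next round; and vice versa.
This gives x = 300 − 0.7y and y = 300 − 0.58x, where x and y are each side's share when it proposes.
Hence (1 − 0.7·0.58)x = 300(1 − 0.7), i.e. 0.594·x = 90.
x ≈ 151.5152; the tenant's share is 300 − x ≈ 148.4848.

148.48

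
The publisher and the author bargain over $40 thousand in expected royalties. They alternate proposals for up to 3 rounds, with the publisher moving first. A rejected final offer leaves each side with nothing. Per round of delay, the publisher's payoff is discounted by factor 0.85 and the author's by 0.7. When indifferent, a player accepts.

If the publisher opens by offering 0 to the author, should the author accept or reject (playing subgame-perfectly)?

Reject

Round 3 (the publisher proposes): rejection yields 0 for the author; the publisher offers 0 and keeps 40.
Round 2 (the author proposes): the publisher can get 40 next round, worth 0.85 × 40 = 34 now, so the author offers 34, keeping 6.
So by rejecting in round 1, the author gets 6 next round, worth 0.7 × 6 = 4.2 now.
Offer 0 < 4.2, so the author rejects.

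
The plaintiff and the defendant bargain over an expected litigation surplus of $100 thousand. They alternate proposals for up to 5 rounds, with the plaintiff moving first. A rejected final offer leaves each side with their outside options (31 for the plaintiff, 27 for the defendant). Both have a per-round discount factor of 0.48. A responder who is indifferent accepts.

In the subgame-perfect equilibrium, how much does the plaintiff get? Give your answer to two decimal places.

67.86

Round 5 (the plaintiff proposes): the defendant gets 27 if talks fail, so the plaintiff offers 27 and keeps 73.
Round 4 (the defendant proposes): the plaintiff can get 73 next round, worth 0.48 × 73 = 35.04 now; the defendant offers that and keeps 64.96.
Round 3 (the plaintiff proposes): the defendant can get 64.96 next round, worth 0.48 × 64.96 = 31.1808 now, so the plaintiff offers 31.1808, keeping 68.8192.
Round 2 (the defendant proposes): the plaintiff can get 68.8192 next round, worth 0.48 × 68.8192 = 33.033216 now. The defendant offers 33.033216 and keeps 100 − 33.033216 = 66.966784.
Round 1 (the plaintiff proposes): the defendant can get 66.966784 next round, worth 0.48 × 66.966784 = 32.14405632 now, so the plaintiff offers 32.14405632, keeping 67.85594368.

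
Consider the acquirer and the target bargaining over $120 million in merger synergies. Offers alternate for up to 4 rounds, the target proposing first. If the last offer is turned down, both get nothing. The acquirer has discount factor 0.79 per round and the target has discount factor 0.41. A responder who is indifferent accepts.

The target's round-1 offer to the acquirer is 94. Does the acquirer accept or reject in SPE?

Round 4 (the acquirer proposes): rejection yields 0 for the target; the acquirer offers 0 and keeps 120.
Round 3 (the target proposes): the acquirer can get 120 next round, worth 0.79 × 120 = 94.8 now, so the target offers 94.8, keeping 25.2.
Round 2 (the acquirer proposes): the target can get 25.2 next round, worth 0.41 × 25.2 = 10.332 now. The acquirer offers 10.332 and keeps 120 − 10.332 = 109.668.
So by rejecting in round 1, the acquirer gets 109.668 next round, worth 0.79 × 109.668 = 86.63772 now.
Offer 94 ≥ 86.63772, so the acquirer accepts.

Accept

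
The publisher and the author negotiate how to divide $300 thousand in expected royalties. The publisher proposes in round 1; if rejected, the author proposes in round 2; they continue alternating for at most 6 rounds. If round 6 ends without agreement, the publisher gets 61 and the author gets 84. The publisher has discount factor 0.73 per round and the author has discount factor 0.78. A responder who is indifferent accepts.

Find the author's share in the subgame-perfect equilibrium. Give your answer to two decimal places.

By backward induction:
Round 6 (the author proposes): the publisher gets 61 if talks fail, so the author offers 61 and keeps 239.
Round 5 (the publisher proposes): the author can get 239 next round, worth 0.78 × 239 = 186.42 now, so the publisher offers 186.42, keeping 113.58.
Round 4 (the author proposes): the publisher can get 113.58 next round, worth 0.73 × 113.58 = 82.9134 now. The author offers 82.9134 and keeps 300 − 82.9134 = 217.0866.
Round 3 (the publisher proposes): the author can get 217.0866 next round, worth 0.78 × 217.0866 = 169.327548 now. The publisher offers 169.327548 and keeps 300 − 169.327548 = 130.672452.
Round 2 (the author proposes): the publisher can get 130.672452 next round, worth 0.73 × 130.672452 = 95.39088996 now, so the author offers 95.39088996, keeping 204.60911004.
Round 1 (the publisher proposes): the author can get 204.60911004 next round, worth 0.78 × 204.60911004 = 159.5951058312 now, so the publisher offers 159.5951058312, keeping 140.4048941688.

159.60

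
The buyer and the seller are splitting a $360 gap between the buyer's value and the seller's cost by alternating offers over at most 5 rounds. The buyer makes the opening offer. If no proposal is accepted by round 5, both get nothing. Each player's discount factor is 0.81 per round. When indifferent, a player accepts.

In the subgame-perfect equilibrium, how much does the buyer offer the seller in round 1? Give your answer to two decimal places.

91.75

By backward induction:
Round 5 (the buyer proposes): rejection yields 0 for the seller; the buyer offers 0 and keeps 360.
Round 4 (the seller proposes): the buyer can get 360 next round, worth 0.81 × 360 = 291.6 now. The seller offers 291.6 and keeps 360 − 291.6 = 68.4.
Round 3 (the buyer proposes): the seller can get 68.4 next round, worth 0.81 × 68.4 = 55.404 now, so the buyer offers 55.404, keeping 304.596.
Round 2 (the seller proposes): the buyer can get 304.596 next round, worth 0.81 × 304.596 = 246.72276 now; the seller offers that and keeps 113.27724.
Round 1 (the buyer proposes): the seller can get 113.27724 next round, worth 0.81 × 113.27724 = 91.7545644 now, so the buyer offers 91.7545644, keeping 268.2454356.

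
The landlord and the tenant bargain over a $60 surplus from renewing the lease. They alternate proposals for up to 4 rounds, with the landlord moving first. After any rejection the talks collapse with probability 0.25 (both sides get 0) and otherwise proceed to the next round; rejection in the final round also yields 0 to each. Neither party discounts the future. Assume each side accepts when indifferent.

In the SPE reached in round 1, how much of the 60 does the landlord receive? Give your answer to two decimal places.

23.44

By backward induction:
Round 4 (the tenant proposes): rejection yields 0 for the landlord; the tenant offers 0 and keeps 60.
Round 3 (the landlord proposes): rejecting gives the tenant an expected 0.75 × 60 = 45, so the landlord offers 45, keeping 15.
Round 2 (the tenant proposes): rejecting gives the landlord an expected 0.75 × 15 = 11.25, so the tenant offers 11.25, keeping 48.75.
Round 1 (the landlord proposes): rejecting gives the tenant an expected 0.75 × 48.75 = 36.5625; the landlord offers that and keeps 23.4375.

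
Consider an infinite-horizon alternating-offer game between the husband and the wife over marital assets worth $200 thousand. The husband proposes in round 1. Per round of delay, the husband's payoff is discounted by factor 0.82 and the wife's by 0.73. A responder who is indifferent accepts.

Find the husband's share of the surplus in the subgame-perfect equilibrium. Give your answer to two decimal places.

134.53

In a stationary SPE each proposer offers the other exactly their discounted continuation value.
If the husband keeps x when proposing and the wife keeps y when proposing, then x = 200 − 0.73y and y = 200 − 0.82x.
Solving: x = 200(1 − 0.73) / (1 − 0.82·0.73) = 54 / 0.4014 ≈ 134.5291.
The wife gets 200 − 134.5291 ≈ 65.4709.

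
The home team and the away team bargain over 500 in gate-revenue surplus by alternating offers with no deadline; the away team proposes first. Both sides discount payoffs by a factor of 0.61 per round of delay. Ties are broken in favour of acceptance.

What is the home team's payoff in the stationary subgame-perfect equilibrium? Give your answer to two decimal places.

189.44

In a stationary SPE each proposer offers the other exactly their discounted continuation value.
If the away team keeps x when proposing and the home team keeps y when proposing, then x = 500 − 0.61y and y = 500 − 0.61x.
Solving: x = 500(1 − 0.61) / (1 − 0.61·0.61) = 195 / 0.6279 ≈ 310.5590.
The home team gets 500 − 310.5590 ≈ 189.4410.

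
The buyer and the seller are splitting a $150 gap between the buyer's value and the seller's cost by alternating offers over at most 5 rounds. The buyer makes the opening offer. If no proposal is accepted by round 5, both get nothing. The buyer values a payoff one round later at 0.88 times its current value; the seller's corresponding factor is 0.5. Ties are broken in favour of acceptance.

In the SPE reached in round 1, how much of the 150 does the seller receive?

Round 5 (the buyer proposes): rejection yields 0 for the seller; the buyer offers 0 and keeps 150.
Round 4 (the seller proposes): the buyer can get 150 next round, worth 0.88 × 150 = 132 now; the seller offers that and keeps 18.
Round 3 (the buyer proposes): the seller can get 18 next round, worth 0.5 × 18 = 9 now, so the buyer offers 9, keeping 141.
Round 2 (the seller proposes): the buyer can get 141 next round, worth 0.88 × 141 = 124.08 now. The seller offers 124.08 and keeps 150 − 124.08 = 25.92.
Round 1 (the buyer proposes): the seller can get 25.92 next round, worth 0.5 × 25.92 = 12.96 now, so the buyer offers 12.96, keeping 137.04.

12.96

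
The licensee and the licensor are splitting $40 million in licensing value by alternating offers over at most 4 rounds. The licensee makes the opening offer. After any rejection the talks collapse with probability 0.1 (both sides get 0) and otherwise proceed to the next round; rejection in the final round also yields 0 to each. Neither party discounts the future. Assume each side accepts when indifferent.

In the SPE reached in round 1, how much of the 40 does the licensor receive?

32.76

Round 4 (the licensor proposes): rejection yields 0 for the licensee; the licensor offers 0 and keeps 40.
Round 3 (the licensee proposes): rejecting gives the licensor an expected 0.9 × 40 = 36, so the licensee offers 36, keeping 4.
Round 2 (the licensor proposes): rejecting gives the licensee an expected 0.9 × 4 = 3.6. The licensor offers 3.6 and keeps 40 − 3.6 = 36.4.
Round 1 (the licensee proposes): rejecting gives the licensor an expected 0.9 × 36.4 = 32.76; the licensee offers that and keeps 7.24.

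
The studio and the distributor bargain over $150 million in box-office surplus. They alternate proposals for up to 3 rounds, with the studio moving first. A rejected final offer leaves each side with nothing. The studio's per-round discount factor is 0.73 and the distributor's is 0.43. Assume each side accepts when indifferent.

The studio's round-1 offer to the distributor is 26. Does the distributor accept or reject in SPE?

Accept

Work out the distributor's continuation value if the offer is rejected.
Round 3 (the studio proposes): the distributor will accept anything ≥ 0, so the studio offers 0 and keeps 150.
Round 2 (the distributor proposes): the studio can get 150 next round, worth 0.73 × 150 = 109.5 now, so the distributor offers 109.5, keeping 40.5.
So by rejecting in round 1, the distributor gets 40.5 next round, worth 0.43 × 40.5 = 17.415 now.
Offer 26 ≥ 17.415, so the distributor accepts.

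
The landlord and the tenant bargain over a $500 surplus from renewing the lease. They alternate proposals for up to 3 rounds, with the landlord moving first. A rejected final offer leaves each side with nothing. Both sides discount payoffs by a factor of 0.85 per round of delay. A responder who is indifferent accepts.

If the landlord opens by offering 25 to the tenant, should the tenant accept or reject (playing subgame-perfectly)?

Work out the tenant's continuation value if the offer is rejected.
Round 3 (the landlord proposes): the tenant will accept anything ≥ 0, so the landlord offers 0 and keeps 500.
Round 2 (the tenant proposes): the landlord can get 500 next round, worth 0.85 × 500 = 425 now, so the tenant offers 425, keeping 75.
So by rejecting in round 1, the tenant gets 75 next round, worth 0.85 × 75 = 63.75 now.
Offer 25 < 63.75, so the tenant rejects.

Reject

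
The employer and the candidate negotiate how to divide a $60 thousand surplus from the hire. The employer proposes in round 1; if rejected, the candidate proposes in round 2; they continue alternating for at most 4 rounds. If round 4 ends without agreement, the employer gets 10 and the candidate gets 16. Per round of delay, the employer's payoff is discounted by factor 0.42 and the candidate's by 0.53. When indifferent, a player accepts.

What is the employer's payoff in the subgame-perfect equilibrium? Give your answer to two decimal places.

Work backward from the last round.
Round 4 (the candidate proposes): the employer gets 10 if talks fail, so the candidate offers 10 and keeps 50.
Round 3 (the employer proposes): the candidate can get 50 next round, worth 0.53 × 50 = 26.5 now, so the employer offers 26.5, keeping 33.5.
Round 2 (the candidate proposes): the employer can get 33.5 next round, worth 0.42 × 33.5 = 14.07 now, so the candidate offers 14.07, keeping 45.93.
Round 1 (the employer proposes): the candidate can get 45.93 next round, worth 0.53 × 45.93 = 24.3429 now; the employer offers that and keeps 35.6571.

35.66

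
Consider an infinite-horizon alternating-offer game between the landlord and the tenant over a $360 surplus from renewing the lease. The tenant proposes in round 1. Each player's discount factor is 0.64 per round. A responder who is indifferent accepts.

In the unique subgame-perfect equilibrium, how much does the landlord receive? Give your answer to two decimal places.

140.49

In a stationary SPE each proposer offers the other exactly their discounted continuation value.
If the tenant keeps x when proposing and the landlord keeps y when proposing, then x = 360 − 0.64y and y = 360 − 0.64x.
Solving: x = 360(1 − 0.64) / (1 − 0.64·0.64) = 129.6 / 0.5904 ≈ 219.5122.
The landlord gets 360 − 219.5122 ≈ 140.4878.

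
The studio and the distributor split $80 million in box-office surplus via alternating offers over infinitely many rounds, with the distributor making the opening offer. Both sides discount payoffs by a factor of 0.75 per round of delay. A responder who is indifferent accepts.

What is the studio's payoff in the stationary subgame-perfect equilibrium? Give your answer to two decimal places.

In a stationary SPE each proposer offers the other exactly their discounted continuation value.
If the distributor keeps x when proposing and the studio keeps y when proposing, then x = 80 − 0.75y and y = 80 − 0.75x.
Solving: x = 80(1 − 0.75) / (1 − 0.75·0.75) = 20 / 0.4375 ≈ 45.7143.
The studio gets 80 − 45.7143 ≈ 34.2857.

34.29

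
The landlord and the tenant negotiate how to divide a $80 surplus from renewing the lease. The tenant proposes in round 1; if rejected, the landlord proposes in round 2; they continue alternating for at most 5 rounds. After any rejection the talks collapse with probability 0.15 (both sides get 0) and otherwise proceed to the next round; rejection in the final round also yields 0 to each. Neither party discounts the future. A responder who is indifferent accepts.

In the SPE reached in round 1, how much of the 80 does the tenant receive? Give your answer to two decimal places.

62.43

Round 5 (the tenant proposes): rejection yields 0 for the landlord; the tenant offers 0 and keeps 80.
Round 4 (the landlord proposes): rejecting gives the tenant an expected 0.85 × 80 = 68. The landlord offers 68 and keeps 80 − 68 = 12.
Round 3 (the tenant proposes): rejecting gives the landlord an expected 0.85 × 12 = 10.2; the tenant offers that and keeps 69.8.
Round 2 (the landlord proposes): rejecting gives the tenant an expected 0.85 × 69.8 = 59.33. The landlord offers 59.33 and keeps 80 − 59.33 = 20.67.
Round 1 (the tenant proposes): rejecting gives the landlord an expected 0.85 × 20.67 = 17.5695, so the tenant offers 17.5695, keeping 62.4305.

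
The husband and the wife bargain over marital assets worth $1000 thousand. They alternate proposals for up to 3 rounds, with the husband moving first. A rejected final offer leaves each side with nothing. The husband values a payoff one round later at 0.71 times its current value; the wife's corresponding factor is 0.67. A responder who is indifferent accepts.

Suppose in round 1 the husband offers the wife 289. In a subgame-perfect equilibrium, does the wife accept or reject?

Round 3 (the husband proposes): the wife will accept anything ≥ 0, so the husband offers 0 and keeps 1000.
Round 2 (the wife proposes): the husband can get 1000 next round, worth 0.71 × 1000 = 710 now; the wife offers that and keeps 290.
So by rejecting in round 1, the wife gets 290 next round, worth 0.67 × 290 = 194.3 now.
Offer 289 ≥ 194.3, so the wife accepts.

Accept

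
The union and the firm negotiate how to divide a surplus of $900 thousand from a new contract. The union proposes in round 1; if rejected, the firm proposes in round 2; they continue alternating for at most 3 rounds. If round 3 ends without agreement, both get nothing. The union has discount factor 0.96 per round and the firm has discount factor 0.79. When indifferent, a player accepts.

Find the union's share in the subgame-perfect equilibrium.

Round 3 (the union proposes): rejection yields 0 for the firm; the union offers 0 and keeps 900.
Round 2 (the firm proposes): the union can get 900 next round, worth 0.96 × 900 = 864 now, so the firm offers 864, keeping 36.
Round 1 (the union proposes): the firm can get 36 next round, worth 0.79 × 36 = 28.44 now. The union offers 28.44 and keeps 900 − 28.44 = 871.56.

871.56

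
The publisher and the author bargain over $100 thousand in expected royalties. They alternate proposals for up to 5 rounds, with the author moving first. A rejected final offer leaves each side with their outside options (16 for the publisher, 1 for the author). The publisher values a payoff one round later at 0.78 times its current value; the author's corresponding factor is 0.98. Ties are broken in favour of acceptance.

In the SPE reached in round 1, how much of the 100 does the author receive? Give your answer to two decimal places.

Round 5 (the author proposes): the publisher gets 16 if talks fail, so the author offers 16 and keeps 84.
Round 4 (the publisher proposes): the author can get 84 next round, worth 0.98 × 84 = 82.32 now, so the publisher offers 82.32, keeping 17.68.
Round 3 (the author proposes): the publisher can get 17.68 next round, worth 0.78 × 17.68 = 13.7904 now, so the author offers 13.7904, keeping 86.2096.
Round 2 (the publisher proposes): the author can get 86.2096 next round, worth 0.98 × 86.2096 = 84.485408 now. The publisher offers 84.485408 and keeps 100 − 84.485408 = 15.514592.
Round 1 (the author proposes): the publisher can get 15.514592 next round, worth 0.78 × 15.514592 = 12.10138176 now. The author offers 12.10138176 and keeps 100 − 12.10138176 = 87.89861824.

87.90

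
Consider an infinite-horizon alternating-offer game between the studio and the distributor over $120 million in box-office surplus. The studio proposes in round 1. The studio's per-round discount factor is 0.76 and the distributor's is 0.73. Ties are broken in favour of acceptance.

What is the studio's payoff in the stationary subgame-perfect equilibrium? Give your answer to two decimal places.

When the studio proposes, the distributor accepts any offer worth at least 0.73 times what the distributor would get by proposing next round; and vice versa.
This gives x = 120 − 0.73y and y = 120 − 0.76x, where x and y are each side's share when it proposes.
Hence (1 − 0.73·0.76)x = 120(1 − 0.73), i.e. 0.4452·x = 32.4.
x ≈ 72.7763; the distributor's share is 120 − x ≈ 47.2237.

72.78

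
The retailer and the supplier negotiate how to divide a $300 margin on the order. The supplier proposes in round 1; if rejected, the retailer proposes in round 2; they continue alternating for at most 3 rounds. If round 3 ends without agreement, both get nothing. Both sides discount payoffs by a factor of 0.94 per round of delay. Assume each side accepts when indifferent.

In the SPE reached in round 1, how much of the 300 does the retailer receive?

16.92

Round 3 (the supplier proposes): rejection yields 0 for the retailer; the supplier offers 0 and keeps 300.
Round 2 (the retailer proposes): the supplier can get 300 next round, worth 0.94 × 300 = 282 now, so the retailer offers 282, keeping 18.
Round 1 (the supplier proposes): the retailer can get 18 next round, worth 0.94 × 18 = 16.92 now. The supplier offers 16.92 and keeps 300 − 16.92 = 283.08.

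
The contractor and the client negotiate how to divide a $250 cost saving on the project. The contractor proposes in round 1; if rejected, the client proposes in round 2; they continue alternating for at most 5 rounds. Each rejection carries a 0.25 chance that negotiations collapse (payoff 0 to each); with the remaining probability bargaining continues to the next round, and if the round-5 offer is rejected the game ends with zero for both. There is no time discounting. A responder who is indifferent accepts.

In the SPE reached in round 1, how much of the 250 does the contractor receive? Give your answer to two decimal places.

Round 5 (the contractor proposes): rejection yields 0 for the client; the contractor offers 0 and keeps 250.
Round 4 (the client proposes): rejecting gives the contractor an expected 0.75 × 250 = 187.5, so the client offers 187.5, keeping 62.5.
Round 3 (the contractor proposes): rejecting gives the client an expected 0.75 × 62.5 = 46.875, so the contractor offers 46.875, keeping 203.125.
Round 2 (the client proposes): rejecting gives the contractor an expected 0.75 × 203.125 = 152.34375. The client offers 152.34375 and keeps 250 − 152.34375 = 97.65625.
Round 1 (the contractor proposes): rejecting gives the client an expected 0.75 × 97.65625 = 73.2421875. The contractor offers 73.2421875 and keeps 250 − 73.2421875 = 176.7578125.

176.76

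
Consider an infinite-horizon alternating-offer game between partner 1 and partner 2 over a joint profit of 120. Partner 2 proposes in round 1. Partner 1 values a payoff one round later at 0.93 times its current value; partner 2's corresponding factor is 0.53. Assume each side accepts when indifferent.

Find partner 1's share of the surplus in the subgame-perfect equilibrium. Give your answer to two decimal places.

When partner 2 proposes, partner 1 accepts any offer worth at least 0.93 times what partner 1 would get by proposing next round; and vice versa.
This gives x = 120 − 0.93y and y = 120 − 0.53x, where x and y are each side's share when it proposes.
Hence (1 − 0.93·0.53)x = 120(1 − 0.93), i.e. 0.5071·x = 8.4.
x ≈ 16.5648; partner 1's share is 120 − x ≈ 103.4352.

103.44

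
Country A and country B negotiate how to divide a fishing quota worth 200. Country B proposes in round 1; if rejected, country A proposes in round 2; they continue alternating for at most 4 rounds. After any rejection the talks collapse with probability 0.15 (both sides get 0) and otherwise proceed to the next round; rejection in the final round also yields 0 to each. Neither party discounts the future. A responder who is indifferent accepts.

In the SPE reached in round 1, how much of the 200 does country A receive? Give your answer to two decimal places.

Round 4 (country A proposes): rejection yields 0 for country B; country A offers 0 and keeps 200.
Round 3 (country B proposes): rejecting gives country A an expected 0.85 × 200 = 170. Country B offers 170 and keeps 200 − 170 = 30.
Round 2 (country A proposes): rejecting gives country B an expected 0.85 × 30 = 25.5, so country A offers 25.5, keeping 174.5.
Round 1 (country B proposes): rejecting gives country A an expected 0.85 × 174.5 = 148.325, so country B offers 148.325, keeping 51.675.

148.33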